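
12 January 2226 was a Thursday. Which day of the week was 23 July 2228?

January 2226: 31 − 12 = 19 days remain.
Then 29 full months totalling 881 days.
July 1–23, 2228: 23 days.
Total: 19 + 881 + 23 = 923 days.
923 mod 7 = 6, so 6 days after Thursday is Wednesday.

Wednesday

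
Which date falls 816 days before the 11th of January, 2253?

the 18th of October, 2250

Count 816 days before January 11, 2253:
Day-of-year of October 18, 2250: 291.
Day-of-year of January 11, 2253: 11.
2250 has 365 days, so 365 − 291 = 74 days remain in 2250.
Full years: 2251: 365; 2252: 366. Sum = 731.
Total: 74 + 731 + 11 = 816 days.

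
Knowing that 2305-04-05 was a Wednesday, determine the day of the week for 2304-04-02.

Count forward from the earlier date (April 2, 2304) to the later (April 5, 2305):
April 2, 2304 → April 2, 2305: 365 days.
Within April 2305: 5 − 2 = 3 days.
Total: 368 days.
368 mod 7 = 4, so 4 days before Wednesday is Saturday.

Saturday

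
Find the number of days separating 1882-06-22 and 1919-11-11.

Day-of-year of June 22, 1882: 173.
Day-of-year of November 11, 1919: 315.
1882 has 365 days, so 365 − 173 = 192 days remain in 1882.
Full years 1883–1918: 28 common + 8 leap = 28×365 + 8×366 = 13148 days.
Total: 192 + 13148 + 315 = 13655 days.

13655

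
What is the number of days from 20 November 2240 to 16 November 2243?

November 20, 2240 → November 20, 2241: 365 days.
November 20, 2241 → November 20, 2242: 365 days.
November 2242: 30 − 20 = 10 days remain.
Then 11 full months totalling 335 days.
November 1–16, 2243: 16 days.
Residual: 361 days.
Total: 1091 days.

1091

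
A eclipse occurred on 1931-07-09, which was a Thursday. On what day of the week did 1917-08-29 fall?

Count forward from the earlier date (August 29, 1917) to the later (July 9, 1931):
Day-of-year of August 29, 1917: 241.
Day-of-year of July 9, 1931: 190.
1917 has 365 days, so 365 − 241 = 124 days remain in 1917.
Full years 1918–1930: 10 common + 3 leap = 10×365 + 3×366 = 4748 days.
Total: 124 + 4748 + 190 = 5062 days.
5062 mod 7 = 1, so 1 day before Thursday is Wednesday.

Wednesday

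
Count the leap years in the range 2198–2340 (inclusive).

Years divisible by 4: 2200, 2204, …, 2340 — 36 in all.
Of these, 2200, 2300 are divisible by 100 but not 400, so not leap.
Leap years: 36 − 2 = 34.

34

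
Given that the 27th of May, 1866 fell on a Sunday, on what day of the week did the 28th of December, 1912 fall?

Saturday

Day-of-year of May 27, 1866: 147.
Day-of-year of December 28, 1912: 363.
1866 has 365 days, so 365 − 147 = 218 days remain in 1866.
Full years 1867–1911: 35 common + 10 leap = 35×365 + 10×366 = 16435 days.
Total: 218 + 16435 + 363 = 17016 days.
17016 mod 7 = 6, so 6 days after Sunday is Saturday.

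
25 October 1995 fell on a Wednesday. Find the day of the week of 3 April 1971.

Saturday

Count forward from the earlier date (April 3, 1971) to the later (October 25, 1995):
From April 3, 1971 to April 3, 1995: 24 years, of which 6 contain a Feb 29 — 18×365 + 6×366 = 8766 days.
April 1995: 30 − 3 = 27 days remain.
Then May (31), June (30), July (31), August (31), September (30): 31 + 30 + 31 + 31 + 30 = 153 days.
October 1–25, 1995: 25 days.
Residual: 205 days.
Total: 8971 days.
8971 mod 7 = 4, so 4 days before Wednesday is Saturday.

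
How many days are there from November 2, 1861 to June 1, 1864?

942

Day-of-year of November 2, 1861: 306.
Day-of-year of June 1, 1864: 153.
1861 has 365 days, so 365 − 306 = 59 days remain in 1861.
Full years: 1862: 365; 1863: 365. Sum = 730.
Total: 59 + 730 + 153 = 942 days.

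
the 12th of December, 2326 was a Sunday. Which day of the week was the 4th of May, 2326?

Count forward from the earlier date (May 4, 2326) to the later (December 12, 2326):
May 2326: 31 − 4 = 27 days remain.
Then June (30), July (31), August (31), September (30), October (31), November (30): 30 + 31 + 31 + 30 + 31 + 30 = 183 days.
December 1–12, 2326: 12 days.
Total: 27 + 183 + 12 = 222 days.
222 mod 7 = 5, so 5 days before Sunday is Tuesday.

Tuesday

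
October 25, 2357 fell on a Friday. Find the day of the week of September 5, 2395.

Tuesday

Day-of-year of October 25, 2357: 298.
Day-of-year of September 5, 2395: 248.
2357 has 365 days, so 365 − 298 = 67 days remain in 2357.
Full years 2358–2394: 28 common + 9 leap = 28×365 + 9×366 = 13514 days.
Total: 67 + 13514 + 248 = 13829 days.
13829 mod 7 = 4, so 4 days after Friday is Tuesday.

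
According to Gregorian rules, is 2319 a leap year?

2319 is not a leap year.

No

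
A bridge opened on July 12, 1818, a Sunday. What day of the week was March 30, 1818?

Count forward from the earlier date (March 30, 1818) to the later (July 12, 1818):
March 1818: 31 − 30 = 1 day remains.
Then April (30), May (31), June (30): 30 + 31 + 30 = 91 days.
July 1–12, 1818: 12 days.
Total: 1 + 91 + 12 = 104 days.
104 mod 7 = 6, so 6 days before Sunday is Monday.

Monday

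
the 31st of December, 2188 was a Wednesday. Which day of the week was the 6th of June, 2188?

Count forward from the earlier date (June 6, 2188) to the later (December 31, 2188):
June 2188: 30 − 6 = 24 days remain.
Then July (31), August (31), September (30), October (31), November (30): 31 + 31 + 30 + 31 + 30 = 153 days.
December 1–31, 2188: 31 days.
Total: 24 + 153 + 31 = 208 days.
208 mod 7 = 5, so 5 days before Wednesday is Friday.

Friday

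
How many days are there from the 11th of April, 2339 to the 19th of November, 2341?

April 11, 2339 → April 11, 2340: 366 days (2340 is a leap year).
April 11, 2340 → April 11, 2341: 365 days.
April 2341: 30 − 11 = 19 days remain.
Then May (31), June (30), July (31), August (31), September (30), October (31): 31 + 30 + 31 + 31 + 30 + 31 = 184 days.
November 1–19, 2341: 19 days.
Residual: 222 days.
Total: 953 days.

953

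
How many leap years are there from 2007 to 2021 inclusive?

4

Years divisible by 4 in [2007, 2021]: 2008, 2012, 2016, 2020.
No century exceptions apply. Count: 4.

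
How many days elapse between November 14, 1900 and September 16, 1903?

1036

November 14, 1900 → November 14, 1901: 365 days.
November 14, 1901 → November 14, 1902: 365 days.
November 1902: 30 − 14 = 16 days remain.
Then 9 full months totalling 274 days.
September 1–16, 1903: 16 days.
Residual: 306 days.
Total: 1036 days.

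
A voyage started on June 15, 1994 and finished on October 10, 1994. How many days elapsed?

117

June 1994: 30 − 15 = 15 days remain.
Then July (31), August (31), September (30): 31 + 31 + 30 = 92 days.
October 1–10, 1994: 10 days.
Total: 15 + 92 + 10 = 117 days.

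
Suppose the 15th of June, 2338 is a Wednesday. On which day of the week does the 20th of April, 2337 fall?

Count forward from the earlier date (April 20, 2337) to the later (June 15, 2338):
Day-of-year of April 20, 2337: 110.
Day-of-year of June 15, 2338: 166.
2337 has 365 days, so 365 − 110 = 255 days remain in 2337.
Total: 255 + 166 = 421 days.
421 mod 7 = 1, so 1 day before Wednesday is Tuesday.

Tuesday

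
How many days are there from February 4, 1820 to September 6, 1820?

February 1820: 29 − 4 = 25 days remain (1820 is a leap year, so February has 29 days).
Then March (31), April (30), May (31), June (30), July (31), August (31): 31 + 30 + 31 + 30 + 31 + 31 = 184 days.
September 1–6, 1820: 6 days.
Total: 25 + 184 + 6 = 215 days.

215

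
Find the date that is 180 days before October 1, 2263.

April 4, 2263

Count 180 days before October 1, 2263:
April 2263: 30 − 4 = 26 days remain.
Then May (31), June (30), July (31), August (31), September (30): 31 + 30 + 31 + 31 + 30 = 153 days.
October 1, 2263: 1 day.
Total: 26 + 153 + 1 = 180 days.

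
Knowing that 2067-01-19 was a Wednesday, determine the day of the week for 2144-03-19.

Thursday

From January 19, 2067 to January 19, 2144: 77 years, of which 18 contain a Feb 29 — 59×365 + 18×366 = 28123 days.
(2100 is not a leap year (divisible by 100 but not 400).)
January 2144: 31 − 19 = 12 days remain.
Then February 2144 (29): 29 days.
March 1–19, 2144: 19 days.
Residual: 60 days.
Total: 28183 days.
28183 mod 7 = 1, so 1 day after Wednesday is Thursday.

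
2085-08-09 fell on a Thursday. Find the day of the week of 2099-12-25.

Day-of-year of August 9, 2085: 221.
Day-of-year of December 25, 2099: 359.
2085 has 365 days, so 365 − 221 = 144 days remain in 2085.
Full years 2086–2098: 10 common + 3 leap = 10×365 + 3×366 = 4748 days.
Total: 144 + 4748 + 359 = 5251 days.
5251 mod 7 = 1, so 1 day after Thursday is Friday.

Friday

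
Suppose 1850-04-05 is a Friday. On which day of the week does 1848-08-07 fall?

Count forward from the earlier date (August 7, 1848) to the later (April 5, 1850):
August 7, 1848 → August 7, 1849: 365 days.
August 1849: 31 − 7 = 24 days remain.
Then September (30), October (31), November (30), December (31), January (31), February 1850 (28), March (31): 30 + 31 + 30 + 31 + 31 + 28 + 31 = 212 days.
April 1–5, 1850: 5 days.
Residual: 241 days.
Total: 606 days.
606 mod 7 = 4, so 4 days before Friday is Monday.

Monday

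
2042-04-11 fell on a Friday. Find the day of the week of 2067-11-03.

From April 11, 2042 to April 11, 2067: 25 years, of which 6 contain a Feb 29 — 19×365 + 6×366 = 9131 days.
April 2067: 30 − 11 = 19 days remain.
Then May (31), June (30), July (31), August (31), September (30), October (31): 31 + 30 + 31 + 31 + 30 + 31 = 184 days.
November 1–3, 2067: 3 days.
Residual: 206 days.
Total: 9337 days.
9337 mod 7 = 6, so 6 days after Friday is Thursday.

Thursday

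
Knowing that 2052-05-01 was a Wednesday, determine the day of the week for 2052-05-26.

Sunday

Within May 2052: 26 − 1 = 25 days.
25 mod 7 = 4, so 4 days after Wednesday is Sunday.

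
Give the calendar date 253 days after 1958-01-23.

1958-10-03

Count 253 days after January 23, 1958:
January 1958: 31 − 23 = 8 days remain.
Then February 1958 (28), March (31), April (30), May (31), June (30), July (31), August (31), September (30): 28 + 31 + 30 + 31 + 30 + 31 + 31 + 30 = 242 days.
October 1–3, 1958: 3 days.
Total: 8 + 242 + 3 = 253 days.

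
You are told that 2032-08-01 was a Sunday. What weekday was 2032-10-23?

August 2032: 31 − 1 = 30 days remain.
Then September (30): 30 days.
October 1–23, 2032: 23 days.
Total: 30 + 30 + 23 = 83 days.
83 mod 7 = 6, so 6 days after Sunday is Saturday.

Saturday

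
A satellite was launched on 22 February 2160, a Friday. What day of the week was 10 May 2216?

Friday

From February 22, 2160 to February 22, 2216: 56 years, of which 13 contain a Feb 29 — 43×365 + 13×366 = 20453 days.
(2200 is not a leap year (divisible by 100 but not 400).)
February 2216: 29 − 22 = 7 days remain (2216 is a leap year, so February has 29 days).
Then March (31), April (30): 31 + 30 = 61 days.
May 1–10, 2216: 10 days.
Residual: 78 days.
Total: 20531 days.
20531 is a multiple of 7, so 10 May 2216 falls on the same weekday: Friday.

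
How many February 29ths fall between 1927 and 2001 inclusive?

Years divisible by 4: 1928, 1932, …, 2000 — 19 in all.
2000 is divisible by 400, so still leap.
No century exceptions apply. Count: 19.

19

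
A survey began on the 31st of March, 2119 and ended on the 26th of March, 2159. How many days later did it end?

14605

Day-of-year of March 31, 2119: 90.
Day-of-year of March 26, 2159: 85.
2119 has 365 days, so 365 − 90 = 275 days remain in 2119.
Full years 2120–2158: 29 common + 10 leap = 29×365 + 10×366 = 14245 days.
Total: 275 + 14245 + 85 = 14605 days.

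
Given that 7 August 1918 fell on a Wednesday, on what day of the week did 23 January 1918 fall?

Count forward from the earlier date (January 23, 1918) to the later (August 7, 1918):
January 1918: 31 − 23 = 8 days remain.
Then February 1918 (28), March (31), April (30), May (31), June (30), July (31): 28 + 31 + 30 + 31 + 30 + 31 = 181 days.
August 1–7, 1918: 7 days.
Total: 8 + 181 + 7 = 196 days.
196 is a multiple of 7, so 23 January 1918 falls on the same weekday: Wednesday.

Wednesday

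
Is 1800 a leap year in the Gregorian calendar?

No

1800 is not a leap year (divisible by 100 but not 400).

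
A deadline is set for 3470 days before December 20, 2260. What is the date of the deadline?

June 21, 2251

Count 3470 days before December 20, 2260:
Day-of-year of June 21, 2251: 172.
Day-of-year of December 20, 2260: 355.
2251 has 365 days, so 365 − 172 = 193 days remain in 2251.
Full years 2252–2259: 6 common + 2 leap = 6×365 + 2×366 = 2922 days.
Total: 193 + 2922 + 355 = 3470 days.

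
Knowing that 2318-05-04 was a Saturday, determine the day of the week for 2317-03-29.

Thursday

Count forward from the earlier date (March 29, 2317) to the later (May 4, 2318):
March 29, 2317 → March 29, 2318: 365 days.
March 2318: 31 − 29 = 2 days remain.
Then April (30): 30 days.
May 1–4, 2318: 4 days.
Residual: 36 days.
Total: 401 days.
401 mod 7 = 2, so 2 days before Saturday is Thursday.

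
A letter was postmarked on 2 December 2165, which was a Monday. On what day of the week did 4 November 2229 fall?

Wednesday

Day-of-year of December 2, 2165: 336.
Day-of-year of November 4, 2229: 308.
2165 has 365 days, so 365 − 336 = 29 days remain in 2165.
Full years 2166–2228: 48 common + 15 leap = 48×365 + 15×366 = 23010 days.
Total: 29 + 23010 + 308 = 23347 days.
23347 mod 7 = 2, so 2 days after Monday is Wednesday.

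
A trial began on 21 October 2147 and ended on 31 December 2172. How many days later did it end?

9203

Day-of-year of October 21, 2147: 294.
Day-of-year of December 31, 2172: 366.
2147 has 365 days, so 365 − 294 = 71 days remain in 2147.
Full years 2148–2171: 18 common + 6 leap = 18×365 + 6×366 = 8766 days.
Total: 71 + 8766 + 366 = 9203 days.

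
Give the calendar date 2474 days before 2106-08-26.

2099-11-16

Count 2474 days before August 26, 2106:
November 16, 2099 → November 16, 2100: 365 days (2100 is not a leap year (divisible by 100 but not 400)).
November 16, 2100 → November 16, 2101: 365 days.
November 16, 2101 → November 16, 2102: 365 days.
November 16, 2102 → November 16, 2103: 365 days.
November 16, 2103 → November 16, 2104: 366 days (2104 is a leap year).
November 16, 2104 → November 16, 2105: 365 days.
November 2105: 30 − 16 = 14 days remain.
Then December (31), January (31), February 2106 (28), March (31), April (30), May (31), June (30), July (31): 31 + 31 + 28 + 31 + 30 + 31 + 30 + 31 = 243 days.
August 1–26, 2106: 26 days.
Residual: 283 days.
Total: 2474 days.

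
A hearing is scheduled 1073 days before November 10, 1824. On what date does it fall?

December 3, 1821

Count 1073 days before November 10, 1824:
December 3, 1821 → December 3, 1822: 365 days.
December 3, 1822 → December 3, 1823: 365 days.
December 1823: 31 − 3 = 28 days remain.
Then 10 full months totalling 305 days.
November 1–10, 1824: 10 days.
Residual: 343 days.
Total: 1073 days.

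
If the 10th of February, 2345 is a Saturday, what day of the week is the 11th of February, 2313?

Tuesday

Count forward from the earlier date (February 11, 2313) to the later (February 10, 2345):
From February 11, 2313 to February 11, 2344: 31 years, of which 7 contain a Feb 29 — 24×365 + 7×366 = 11322 days.
February 2344: 29 − 11 = 18 days remain (2344 is a leap year, so February has 29 days).
Then 11 full months totalling 337 days.
February 1–10, 2345: 10 days (2345 is not a leap year).
Residual: 365 days.
Total: 11687 days.
11687 mod 7 = 4, so 4 days before Saturday is Tuesday.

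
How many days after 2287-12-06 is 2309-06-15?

7861

From December 6, 2287 to December 6, 2308: 21 years, of which 5 contain a Feb 29 — 16×365 + 5×366 = 7670 days.
(2300 is not a leap year (divisible by 100 but not 400).)
December 2308: 31 − 6 = 25 days remain.
Then January (31), February 2309 (28), March (31), April (30), May (31): 31 + 28 + 31 + 30 + 31 = 151 days.
June 1–15, 2309: 15 days.
Residual: 191 days.
Total: 7861 days.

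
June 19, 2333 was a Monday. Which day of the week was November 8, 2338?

Tuesday

June 19, 2333 → June 19, 2334: 365 days.
June 19, 2334 → June 19, 2335: 365 days.
June 19, 2335 → June 19, 2336: 366 days (2336 is a leap year).
June 19, 2336 → June 19, 2337: 365 days.
June 19, 2337 → June 19, 2338: 365 days.
June 2338: 30 − 19 = 11 days remain.
Then July (31), August (31), September (30), October (31): 31 + 31 + 30 + 31 = 123 days.
November 1–8, 2338: 8 days.
Residual: 142 days.
Total: 1968 days.
1968 mod 7 = 1, so 1 day after Monday is Tuesday.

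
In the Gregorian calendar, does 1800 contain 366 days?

No

1800 is not a leap year (divisible by 100 but not 400).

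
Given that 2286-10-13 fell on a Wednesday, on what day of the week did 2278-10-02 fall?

Count forward from the earlier date (October 2, 2278) to the later (October 13, 2286):
From October 2, 2278 to October 2, 2286: 8 years, of which 2 contain a Feb 29 — 6×365 + 2×366 = 2922 days.
Within October 2286: 13 − 2 = 11 days.
Total: 2933 days.
2933 is a multiple of 7, so 2278-10-02 falls on the same weekday: Wednesday.

Wednesday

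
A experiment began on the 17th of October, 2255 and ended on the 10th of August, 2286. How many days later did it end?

11255

From October 17, 2255 to October 17, 2285: 30 years, of which 8 contain a Feb 29 — 22×365 + 8×366 = 10958 days.
October 2285: 31 − 17 = 14 days remain.
Then 9 full months totalling 273 days.
August 1–10, 2286: 10 days.
Residual: 297 days.
Total: 11255 days.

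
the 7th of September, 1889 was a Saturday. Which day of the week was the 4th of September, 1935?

From September 7, 1889 to September 7, 1934: 45 years, of which 10 contain a Feb 29 — 35×365 + 10×366 = 16435 days.
(1900 is not a leap year (divisible by 100 but not 400).)
September 1934: 30 − 7 = 23 days remain.
Then 11 full months totalling 335 days.
September 1–4, 1935: 4 days.
Residual: 362 days.
Total: 16797 days.
16797 mod 7 = 4, so 4 days after Saturday is Wednesday.

Wednesday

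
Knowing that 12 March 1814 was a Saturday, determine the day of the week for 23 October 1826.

Monday

Day-of-year of March 12, 1814: 71.
Day-of-year of October 23, 1826: 296.
1814 has 365 days, so 365 − 71 = 294 days remain in 1814.
Full years 1815–1825: 8 common + 3 leap = 8×365 + 3×366 = 4018 days.
Total: 294 + 4018 + 296 = 4608 days.
4608 mod 7 = 2, so 2 days after Saturday is Monday.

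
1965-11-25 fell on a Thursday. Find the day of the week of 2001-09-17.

Monday

Day-of-year of November 25, 1965: 329.
Day-of-year of September 17, 2001: 260.
1965 has 365 days, so 365 − 329 = 36 days remain in 1965.
Full years 1966–2000: 26 common + 9 leap = 26×365 + 9×366 = 12784 days.
Total: 36 + 12784 + 260 = 13080 days.
13080 mod 7 = 4, so 4 days after Thursday is Monday.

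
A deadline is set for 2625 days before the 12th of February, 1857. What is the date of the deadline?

the 6th of December, 1849

Count 2625 days before February 12, 1857:
From December 6, 1849 to December 6, 1856: 7 years, of which 2 contain a Feb 29 — 5×365 + 2×366 = 2557 days.
December 1856: 31 − 6 = 25 days remain.
Then January (31): 31 days.
February 1–12, 1857: 12 days (1857 is not a leap year).
Residual: 68 days.
Total: 2625 days.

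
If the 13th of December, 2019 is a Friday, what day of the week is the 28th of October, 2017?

Saturday

Count forward from the earlier date (October 28, 2017) to the later (December 13, 2019):
October 2017: 31 − 28 = 3 days remain.
Then 25 full months totalling 760 days.
December 1–13, 2019: 13 days.
Total: 3 + 760 + 13 = 776 days.
776 mod 7 = 6, so 6 days before Friday is Saturday.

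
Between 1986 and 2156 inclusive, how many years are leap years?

Years divisible by 4: 1988, 1992, …, 2156 — 43 in all.
Of these, 2100 is divisible by 100 but not 400, so not leap.
2000 is divisible by 400, so still leap.
Leap years: 43 − 1 = 42.

42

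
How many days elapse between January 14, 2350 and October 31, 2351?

655

January 14, 2350 → January 14, 2351: 365 days.
January 2351: 31 − 14 = 17 days remain.
Then February 2351 (28), March (31), April (30), May (31), June (30), July (31), August (31), September (30): 28 + 31 + 30 + 31 + 30 + 31 + 31 + 30 = 242 days.
October 1–31, 2351: 31 days.
Residual: 290 days.
Total: 655 days.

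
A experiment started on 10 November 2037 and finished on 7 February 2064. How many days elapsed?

Day-of-year of November 10, 2037: 314.
Day-of-year of February 7, 2064: 38.
2037 has 365 days, so 365 − 314 = 51 days remain in 2037.
Full years 2038–2063: 20 common + 6 leap = 20×365 + 6×366 = 9496 days.
Total: 51 + 9496 + 38 = 9585 days.

9585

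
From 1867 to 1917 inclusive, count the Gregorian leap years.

12

Years divisible by 4: 1868, 1872, …, 1916 — 13 in all.
Of these, 1900 is divisible by 100 but not 400, so not leap.
Leap years: 13 − 1 = 12.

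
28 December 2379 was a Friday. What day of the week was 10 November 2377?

Count forward from the earlier date (November 10, 2377) to the later (December 28, 2379):
November 10, 2377 → November 10, 2378: 365 days.
November 10, 2378 → November 10, 2379: 365 days.
November 2379: 30 − 10 = 20 days remain.
December 1–28, 2379: 28 days.
Residual: 48 days.
Total: 778 days.
778 mod 7 = 1, so 1 day before Friday is Thursday.

Thursday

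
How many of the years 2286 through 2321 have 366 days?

Years divisible by 4 in [2286, 2321]: 2288, 2292, 2296, 2300, 2304, 2308, 2312, 2316, 2320.
Of these, 2300 is divisible by 100 but not 400, so not leap.
Leap years: 9 − 1 = 8.

8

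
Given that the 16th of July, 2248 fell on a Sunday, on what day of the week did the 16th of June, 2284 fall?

Day-of-year of July 16, 2248: 198.
Day-of-year of June 16, 2284: 168.
2248 has 366 days, so 366 − 198 = 168 days remain in 2248.
Full years 2249–2283: 27 common + 8 leap = 27×365 + 8×366 = 12783 days.
Total: 168 + 12783 + 168 = 13119 days.
13119 mod 7 = 1, so 1 day after Sunday is Monday.

Monday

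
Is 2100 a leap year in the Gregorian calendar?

2100 is not a leap year (divisible by 100 but not 400).

No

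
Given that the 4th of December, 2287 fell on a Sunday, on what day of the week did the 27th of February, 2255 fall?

Tuesday

Count forward from the earlier date (February 27, 2255) to the later (December 4, 2287):
From February 27, 2255 to February 27, 2287: 32 years, of which 8 contain a Feb 29 — 24×365 + 8×366 = 11688 days.
February 2287: 28 − 27 = 1 day remains (2287 is not a leap year, so February has 28 days).
Then 9 full months totalling 275 days.
December 1–4, 2287: 4 days.
Residual: 280 days.
Total: 11968 days.
11968 mod 7 = 5, so 5 days before Sunday is Tuesday.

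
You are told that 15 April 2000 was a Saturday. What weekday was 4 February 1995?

Count forward from the earlier date (February 4, 1995) to the later (April 15, 2000):
February 4, 1995 → February 4, 1996: 365 days.
February 4, 1996 → February 4, 1997: 366 days (1996 is a leap year).
February 4, 1997 → February 4, 1998: 365 days.
February 4, 1998 → February 4, 1999: 365 days.
February 4, 1999 → February 4, 2000: 365 days.
February 2000: 29 − 4 = 25 days remain (2000 is a leap year (divisible by 400), so February has 29 days).
Then March (31): 31 days.
April 1–15, 2000: 15 days.
Residual: 71 days.
Total: 1897 days.
1897 is a multiple of 7, so 4 February 1995 falls on the same weekday: Saturday.

Saturday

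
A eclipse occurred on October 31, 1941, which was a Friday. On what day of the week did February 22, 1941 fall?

Count forward from the earlier date (February 22, 1941) to the later (October 31, 1941):
February 1941: 28 − 22 = 6 days remain (1941 is not a leap year, so February has 28 days).
Then March (31), April (30), May (31), June (30), July (31), August (31), September (30): 31 + 30 + 31 + 30 + 31 + 31 + 30 = 214 days.
October 1–31, 1941: 31 days.
Total: 6 + 214 + 31 = 251 days.
251 mod 7 = 6, so 6 days before Friday is Saturday.

Saturday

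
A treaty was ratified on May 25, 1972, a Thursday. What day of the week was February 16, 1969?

Count forward from the earlier date (February 16, 1969) to the later (May 25, 1972):
February 16, 1969 → February 16, 1970: 365 days.
February 16, 1970 → February 16, 1971: 365 days.
February 16, 1971 → February 16, 1972: 365 days.
February 1972: 29 − 16 = 13 days remain (1972 is a leap year, so February has 29 days).
Then March (31), April (30): 31 + 30 = 61 days.
May 1–25, 1972: 25 days.
Residual: 99 days.
Total: 1194 days.
1194 mod 7 = 4, so 4 days before Thursday is Sunday.

Sunday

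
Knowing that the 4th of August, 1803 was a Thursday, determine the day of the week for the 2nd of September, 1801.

Count forward from the earlier date (September 2, 1801) to the later (August 4, 1803):
September 2, 1801 → September 2, 1802: 365 days.
September 1802: 30 − 2 = 28 days remain.
Then 10 full months totalling 304 days.
August 1–4, 1803: 4 days.
Residual: 336 days.
Total: 701 days.
701 mod 7 = 1, so 1 day before Thursday is Wednesday.

Wednesday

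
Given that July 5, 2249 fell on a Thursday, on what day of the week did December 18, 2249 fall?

July 2249: 31 − 5 = 26 days remain.
Then August (31), September (30), October (31), November (30): 31 + 30 + 31 + 30 = 122 days.
December 1–18, 2249: 18 days.
Total: 26 + 122 + 18 = 166 days.
166 mod 7 = 5, so 5 days after Thursday is Tuesday.

Tuesday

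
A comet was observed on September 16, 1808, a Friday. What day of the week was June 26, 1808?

Sunday

Count forward from the earlier date (June 26, 1808) to the later (September 16, 1808):
June 1808: 30 − 26 = 4 days remain.
Then July (31), August (31): 31 + 31 = 62 days.
September 1–16, 1808: 16 days.
Total: 4 + 62 + 16 = 82 days.
82 mod 7 = 5, so 5 days before Friday is Sunday.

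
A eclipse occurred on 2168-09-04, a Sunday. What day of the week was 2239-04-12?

From September 4, 2168 to September 4, 2238: 70 years, of which 16 contain a Feb 29 — 54×365 + 16×366 = 25566 days.
(2200 is not a leap year (divisible by 100 but not 400).)
September 2238: 30 − 4 = 26 days remain.
Then October (31), November (30), December (31), January (31), February 2239 (28), March (31): 31 + 30 + 31 + 31 + 28 + 31 = 182 days.
April 1–12, 2239: 12 days.
Residual: 220 days.
Total: 25786 days.
25786 mod 7 = 5, so 5 days after Sunday is Friday.

Friday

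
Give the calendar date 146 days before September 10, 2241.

April 17, 2241

Count 146 days before September 10, 2241:
April 2241: 30 − 17 = 13 days remain.
Then May (31), June (30), July (31), August (31): 31 + 30 + 31 + 31 = 123 days.
September 1–10, 2241: 10 days.
Total: 13 + 123 + 10 = 146 days.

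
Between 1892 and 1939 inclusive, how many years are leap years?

11

Years divisible by 4 in [1892, 1939]: 1892, 1896, 1900, 1904, 1908, 1912, 1916, 1920, 1924, 1928, 1932, 1936.
Of these, 1900 is divisible by 100 but not 400, so not leap.
Leap years: 12 − 1 = 11.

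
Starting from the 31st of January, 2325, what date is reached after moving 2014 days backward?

the 28th of July, 2319

Count 2014 days before January 31, 2325:
July 28, 2319 → July 28, 2320: 366 days (2320 is a leap year).
July 28, 2320 → July 28, 2321: 365 days.
July 28, 2321 → July 28, 2322: 365 days.
July 28, 2322 → July 28, 2323: 365 days.
July 28, 2323 → July 28, 2324: 366 days (2324 is a leap year).
July 2324: 31 − 28 = 3 days remain.
Then August (31), September (30), October (31), November (30), December (31): 31 + 30 + 31 + 30 + 31 = 153 days.
January 1–31, 2325: 31 days.
Residual: 187 days.
Total: 2014 days.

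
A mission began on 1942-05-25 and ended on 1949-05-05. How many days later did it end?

May 25, 1942 → May 25, 1943: 365 days.
May 25, 1943 → May 25, 1944: 366 days (1944 is a leap year).
May 25, 1944 → May 25, 1945: 365 days.
May 25, 1945 → May 25, 1946: 365 days.
May 25, 1946 → May 25, 1947: 365 days.
May 25, 1947 → May 25, 1948: 366 days (1948 is a leap year).
May 1948: 31 − 25 = 6 days remain.
Then 11 full months totalling 334 days.
May 1–5, 1949: 5 days.
Residual: 345 days.
Total: 2537 days.

2537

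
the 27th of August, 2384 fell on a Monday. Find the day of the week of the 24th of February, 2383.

Thursday

Count forward from the earlier date (February 24, 2383) to the later (August 27, 2384):
February 2383: 28 − 24 = 4 days remain (2383 is not a leap year, so February has 28 days).
Then 17 full months totalling 519 days.
August 1–27, 2384: 27 days.
Total: 4 + 519 + 27 = 550 days.
550 mod 7 = 4, so 4 days before Monday is Thursday.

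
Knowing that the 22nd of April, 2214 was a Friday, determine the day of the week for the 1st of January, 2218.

Thursday

Day-of-year of April 22, 2214: 112.
Day-of-year of January 1, 2218: 1.
2214 has 365 days, so 365 − 112 = 253 days remain in 2214.
Full years: 2215: 365; 2216: 366; 2217: 365. Sum = 1096.
Total: 253 + 1096 + 1 = 1350 days.
1350 mod 7 = 6, so 6 days after Friday is Thursday.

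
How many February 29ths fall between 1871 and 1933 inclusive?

Years divisible by 4: 1872, 1876, …, 1932 — 16 in all.
Of these, 1900 is divisible by 100 but not 400, so not leap.
Leap years: 16 − 1 = 15.

15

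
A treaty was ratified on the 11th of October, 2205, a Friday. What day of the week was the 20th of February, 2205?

Wednesday

Count forward from the earlier date (February 20, 2205) to the later (October 11, 2205):
February 2205: 28 − 20 = 8 days remain (2205 is not a leap year, so February has 28 days).
Then March (31), April (30), May (31), June (30), July (31), August (31), September (30): 31 + 30 + 31 + 30 + 31 + 31 + 30 = 214 days.
October 1–11, 2205: 11 days.
Total: 8 + 214 + 11 = 233 days.
233 mod 7 = 2, so 2 days before Friday is Wednesday.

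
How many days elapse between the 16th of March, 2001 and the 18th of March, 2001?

Within March 2001: 18 − 16 = 2 days.

2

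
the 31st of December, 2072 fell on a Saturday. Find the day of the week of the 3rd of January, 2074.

December 2072: 31 − 31 = 0 days remain.
Then 12 full months totalling 365 days.
January 1–3, 2074: 3 days.
Total: 0 + 365 + 3 = 368 days.
368 mod 7 = 4, so 4 days after Saturday is Wednesday.

Wednesday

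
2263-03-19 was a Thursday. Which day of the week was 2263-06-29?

Monday

March 2263: 31 − 19 = 12 days remain.
Then April (30), May (31): 30 + 31 = 61 days.
June 1–29, 2263: 29 days.
Total: 12 + 61 + 29 = 102 days.
102 mod 7 = 4, so 4 days after Thursday is Monday.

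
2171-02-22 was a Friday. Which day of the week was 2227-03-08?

Thursday

Day-of-year of February 22, 2171: 53.
Day-of-year of March 8, 2227: 67.
2171 has 365 days, so 365 − 53 = 312 days remain in 2171.
Full years 2172–2226: 42 common + 13 leap = 42×365 + 13×366 = 20088 days.
Total: 312 + 20088 + 67 = 20467 days.
20467 mod 7 = 6, so 6 days after Friday is Thursday.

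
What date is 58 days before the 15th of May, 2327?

the 18th of March, 2327

Count 58 days before May 15, 2327:
March 2327: 31 − 18 = 13 days remain.
Then April (30): 30 days.
May 1–15, 2327: 15 days.
Total: 13 + 30 + 15 = 58 days.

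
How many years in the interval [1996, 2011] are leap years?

Years divisible by 4 in [1996, 2011]: 1996, 2000, 2004, 2008.
2000 is divisible by 400, so still leap.
No century exceptions apply. Count: 4.

4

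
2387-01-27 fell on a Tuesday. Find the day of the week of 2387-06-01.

Monday

January 2387: 31 − 27 = 4 days remain.
Then February 2387 (28), March (31), April (30), May (31): 28 + 31 + 30 + 31 = 120 days.
June 1, 2387: 1 day.
Total: 4 + 120 + 1 = 125 days.
125 mod 7 = 6, so 6 days after Tuesday is Monday.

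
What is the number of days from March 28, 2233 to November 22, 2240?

2796

From March 28, 2233 to March 28, 2240: 7 years, of which 2 contain a Feb 29 — 5×365 + 2×366 = 2557 days.
March 2240: 31 − 28 = 3 days remain.
Then April (30), May (31), June (30), July (31), August (31), September (30), October (31): 30 + 31 + 30 + 31 + 31 + 30 + 31 = 214 days.
November 1–22, 2240: 22 days.
Residual: 239 days.
Total: 2796 days.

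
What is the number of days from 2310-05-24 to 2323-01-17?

4621

Day-of-year of May 24, 2310: 144.
Day-of-year of January 17, 2323: 17.
2310 has 365 days, so 365 − 144 = 221 days remain in 2310.
Full years 2311–2322: 9 common + 3 leap = 9×365 + 3×366 = 4383 days.
Total: 221 + 4383 + 17 = 4621 days.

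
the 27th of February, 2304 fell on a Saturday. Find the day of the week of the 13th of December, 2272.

Count forward from the earlier date (December 13, 2272) to the later (February 27, 2304):
Day-of-year of December 13, 2272: 348.
Day-of-year of February 27, 2304: 58.
2272 has 366 days, so 366 − 348 = 18 days remain in 2272.
Full years 2273–2303: 25 common + 6 leap = 25×365 + 6×366 = 11321 days.
Total: 18 + 11321 + 58 = 11397 days.
11397 mod 7 = 1, so 1 day before Saturday is Friday.

Friday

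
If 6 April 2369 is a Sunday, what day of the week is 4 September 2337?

Count forward from the earlier date (September 4, 2337) to the later (April 6, 2369):
From September 4, 2337 to September 4, 2368: 31 years, of which 8 contain a Feb 29 — 23×365 + 8×366 = 11323 days.
September 2368: 30 − 4 = 26 days remain.
Then October (31), November (30), December (31), January (31), February 2369 (28), March (31): 31 + 30 + 31 + 31 + 28 + 31 = 182 days.
April 1–6, 2369: 6 days.
Residual: 214 days.
Total: 11537 days.
11537 mod 7 = 1, so 1 day before Sunday is Saturday.

Saturday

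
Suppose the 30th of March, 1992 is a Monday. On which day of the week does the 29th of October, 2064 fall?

From March 30, 1992 to March 30, 2064: 72 years, of which 18 contain a Feb 29 — 54×365 + 18×366 = 26298 days.
(2000 is a leap year (divisible by 400).)
March 2064: 31 − 30 = 1 day remains.
Then April (30), May (31), June (30), July (31), August (31), September (30): 30 + 31 + 30 + 31 + 31 + 30 = 183 days.
October 1–29, 2064: 29 days.
Residual: 213 days.
Total: 26511 days.
26511 mod 7 = 2, so 2 days after Monday is Wednesday.

Wednesday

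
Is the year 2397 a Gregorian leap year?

No

2397 is not a leap year.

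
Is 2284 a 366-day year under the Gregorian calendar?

2284 is a leap year.

Yes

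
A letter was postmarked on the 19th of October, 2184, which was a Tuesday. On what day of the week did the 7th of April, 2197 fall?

Day-of-year of October 19, 2184: 293.
Day-of-year of April 7, 2197: 97.
2184 has 366 days, so 366 − 293 = 73 days remain in 2184.
Full years 2185–2196: 9 common + 3 leap = 9×365 + 3×366 = 4383 days.
Total: 73 + 4383 + 97 = 4553 days.
4553 mod 7 = 3, so 3 days after Tuesday is Friday.

Friday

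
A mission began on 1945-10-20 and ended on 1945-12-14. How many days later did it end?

October 1945: 31 − 20 = 11 days remain.
Then November (30): 30 days.
December 1–14, 1945: 14 days.
Total: 11 + 30 + 14 = 55 days.

55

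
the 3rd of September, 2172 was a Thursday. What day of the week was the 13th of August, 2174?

Day-of-year of September 3, 2172: 247.
Day-of-year of August 13, 2174: 225.
2172 has 366 days, so 366 − 247 = 119 days remain in 2172.
Full years: 2173: 365. Sum = 365.
Total: 119 + 365 + 225 = 709 days.
709 mod 7 = 2, so 2 days after Thursday is Saturday.

Saturday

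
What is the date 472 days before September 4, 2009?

May 20, 2008

Count 472 days before September 4, 2009:
Day-of-year of May 20, 2008: 141.
Day-of-year of September 4, 2009: 247.
2008 has 366 days, so 366 − 141 = 225 days remain in 2008.
Total: 225 + 247 = 472 days.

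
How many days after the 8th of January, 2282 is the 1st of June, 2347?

Day-of-year of January 8, 2282: 8.
Day-of-year of June 1, 2347: 152.
2282 has 365 days, so 365 − 8 = 357 days remain in 2282.
Full years 2283–2346: 49 common + 15 leap = 49×365 + 15×366 = 23375 days.
Total: 357 + 23375 + 152 = 23884 days.

23884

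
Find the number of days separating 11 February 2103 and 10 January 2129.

9465

Day-of-year of February 11, 2103: 42.
Day-of-year of January 10, 2129: 10.
2103 has 365 days, so 365 − 42 = 323 days remain in 2103.
Full years 2104–2128: 18 common + 7 leap = 18×365 + 7×366 = 9132 days.
Total: 323 + 9132 + 10 = 9465 days.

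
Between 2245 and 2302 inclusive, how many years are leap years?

Years divisible by 4: 2248, 2252, …, 2300 — 14 in all.
Of these, 2300 is divisible by 100 but not 400, so not leap.
Leap years: 14 − 1 = 13.

13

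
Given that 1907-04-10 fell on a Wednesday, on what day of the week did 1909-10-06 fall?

Wednesday

Day-of-year of April 10, 1907: 100.
Day-of-year of October 6, 1909: 279.
1907 has 365 days, so 365 − 100 = 265 days remain in 1907.
Full years: 1908: 366. Sum = 366.
Total: 265 + 366 + 279 = 910 days.
910 is a multiple of 7, so 1909-10-06 falls on the same weekday: Wednesday.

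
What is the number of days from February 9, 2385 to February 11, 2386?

February 9, 2385 → February 9, 2386: 365 days.
Within February 2386: 11 − 9 = 2 days.
Total: 367 days.

367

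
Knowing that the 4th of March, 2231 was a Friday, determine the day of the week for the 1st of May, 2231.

Sunday

March 2231: 31 − 4 = 27 days remain.
Then April (30): 30 days.
May 1, 2231: 1 day.
Total: 27 + 30 + 1 = 58 days.
58 mod 7 = 2, so 2 days after Friday is Sunday.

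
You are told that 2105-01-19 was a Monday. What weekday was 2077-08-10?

Count forward from the earlier date (August 10, 2077) to the later (January 19, 2105):
From August 10, 2077 to August 10, 2104: 27 years, of which 6 contain a Feb 29 — 21×365 + 6×366 = 9861 days.
(2100 is not a leap year (divisible by 100 but not 400).)
August 2104: 31 − 10 = 21 days remain.
Then September (30), October (31), November (30), December (31): 30 + 31 + 30 + 31 = 122 days.
January 1–19, 2105: 19 days.
Residual: 162 days.
Total: 10023 days.
10023 mod 7 = 6, so 6 days before Monday is Tuesday.

Tuesday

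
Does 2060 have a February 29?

Yes

2060 is a leap year.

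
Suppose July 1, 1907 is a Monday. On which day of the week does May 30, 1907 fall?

Thursday

Count forward from the earlier date (May 30, 1907) to the later (July 1, 1907):
May 1907: 31 − 30 = 1 day remains.
Then June (30): 30 days.
July 1, 1907: 1 day.
Total: 1 + 30 + 1 = 32 days.
32 mod 7 = 4, so 4 days before Monday is Thursday.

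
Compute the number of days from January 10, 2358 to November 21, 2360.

1046

Day-of-year of January 10, 2358: 10.
Day-of-year of November 21, 2360: 326.
2358 has 365 days, so 365 − 10 = 355 days remain in 2358.
Full years: 2359: 365. Sum = 365.
Total: 355 + 365 + 326 = 1046 days.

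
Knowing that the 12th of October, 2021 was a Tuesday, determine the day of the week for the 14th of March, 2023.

Day-of-year of October 12, 2021: 285.
Day-of-year of March 14, 2023: 73.
2021 has 365 days, so 365 − 285 = 80 days remain in 2021.
Full years: 2022: 365. Sum = 365.
Total: 80 + 365 + 73 = 518 days.
518 is a multiple of 7, so the 14th of March, 2023 falls on the same weekday: Tuesday.

Tuesday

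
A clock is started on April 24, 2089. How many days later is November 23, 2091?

April 24, 2089 → April 24, 2090: 365 days.
April 24, 2090 → April 24, 2091: 365 days.
April 2091: 30 − 24 = 6 days remain.
Then May (31), June (30), July (31), August (31), September (30), October (31): 31 + 30 + 31 + 31 + 30 + 31 = 184 days.
November 1–23, 2091: 23 days.
Residual: 213 days.
Total: 943 days.

943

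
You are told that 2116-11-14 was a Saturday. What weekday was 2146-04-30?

Saturday

From November 14, 2116 to November 14, 2145: 29 years, of which 7 contain a Feb 29 — 22×365 + 7×366 = 10592 days.
November 2145: 30 − 14 = 16 days remain.
Then December (31), January (31), February 2146 (28), March (31): 31 + 31 + 28 + 31 = 121 days.
April 1–30, 2146: 30 days.
Residual: 167 days.
Total: 10759 days.
10759 is a multiple of 7, so 2146-04-30 falls on the same weekday: Saturday.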